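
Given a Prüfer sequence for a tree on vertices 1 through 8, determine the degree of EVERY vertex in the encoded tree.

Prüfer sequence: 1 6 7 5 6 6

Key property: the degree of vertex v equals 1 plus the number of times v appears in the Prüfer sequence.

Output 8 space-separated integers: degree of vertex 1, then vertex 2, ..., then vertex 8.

p_1 = 1: count[1] becomes 1
p_2 = 6: count[6] becomes 1
p_3 = 7: count[7] becomes 1
p_4 = 5: count[5] becomes 1
p_5 = 6: count[6] becomes 2
p_6 = 6: count[6] becomes 3
Degrees (1 + count): deg[1]=1+1=2, deg[2]=1+0=1, deg[3]=1+0=1, deg[4]=1+0=1, deg[5]=1+1=2, deg[6]=1+3=4, deg[7]=1+1=2, deg[8]=1+0=1

Answer: 2 1 1 1 2 4 2 1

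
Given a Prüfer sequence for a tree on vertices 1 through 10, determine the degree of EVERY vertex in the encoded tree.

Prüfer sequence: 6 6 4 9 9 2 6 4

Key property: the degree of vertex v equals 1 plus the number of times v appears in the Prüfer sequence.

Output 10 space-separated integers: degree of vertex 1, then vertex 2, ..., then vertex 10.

p_1 = 6: count[6] becomes 1
p_2 = 6: count[6] becomes 2
p_3 = 4: count[4] becomes 1
p_4 = 9: count[9] becomes 1
p_5 = 9: count[9] becomes 2
p_6 = 2: count[2] becomes 1
p_7 = 6: count[6] becomes 3
p_8 = 4: count[4] becomes 2
Degrees (1 + count): deg[1]=1+0=1, deg[2]=1+1=2, deg[3]=1+0=1, deg[4]=1+2=3, deg[5]=1+0=1, deg[6]=1+3=4, deg[7]=1+0=1, deg[8]=1+0=1, deg[9]=1+2=3, deg[10]=1+0=1

Answer: 1 2 1 3 1 4 1 1 3 1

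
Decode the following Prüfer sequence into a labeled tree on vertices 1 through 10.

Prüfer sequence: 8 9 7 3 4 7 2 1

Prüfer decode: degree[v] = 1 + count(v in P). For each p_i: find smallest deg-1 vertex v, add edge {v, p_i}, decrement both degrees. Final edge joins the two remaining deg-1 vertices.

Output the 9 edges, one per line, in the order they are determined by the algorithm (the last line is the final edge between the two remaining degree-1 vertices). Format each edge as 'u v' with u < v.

Answer: 5 8
6 9
7 8
3 9
3 4
4 7
2 7
1 2
1 10

Derivation:
Initial degrees: {1:2, 2:2, 3:2, 4:2, 5:1, 6:1, 7:3, 8:2, 9:2, 10:1}
Step 1: smallest deg-1 vertex = 5, p_1 = 8. Add edge {5,8}. Now deg[5]=0, deg[8]=1.
Step 2: smallest deg-1 vertex = 6, p_2 = 9. Add edge {6,9}. Now deg[6]=0, deg[9]=1.
Step 3: smallest deg-1 vertex = 8, p_3 = 7. Add edge {7,8}. Now deg[8]=0, deg[7]=2.
Step 4: smallest deg-1 vertex = 9, p_4 = 3. Add edge {3,9}. Now deg[9]=0, deg[3]=1.
Step 5: smallest deg-1 vertex = 3, p_5 = 4. Add edge {3,4}. Now deg[3]=0, deg[4]=1.
Step 6: smallest deg-1 vertex = 4, p_6 = 7. Add edge {4,7}. Now deg[4]=0, deg[7]=1.
Step 7: smallest deg-1 vertex = 7, p_7 = 2. Add edge {2,7}. Now deg[7]=0, deg[2]=1.
Step 8: smallest deg-1 vertex = 2, p_8 = 1. Add edge {1,2}. Now deg[2]=0, deg[1]=1.
Final: two remaining deg-1 vertices are 1, 10. Add edge {1,10}.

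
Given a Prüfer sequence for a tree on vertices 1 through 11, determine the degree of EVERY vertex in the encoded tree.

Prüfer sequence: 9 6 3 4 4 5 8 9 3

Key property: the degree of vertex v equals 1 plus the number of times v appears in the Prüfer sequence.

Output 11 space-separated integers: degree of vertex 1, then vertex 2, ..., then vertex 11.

Answer: 1 1 3 3 2 2 1 2 3 1 1

Derivation:
p_1 = 9: count[9] becomes 1
p_2 = 6: count[6] becomes 1
p_3 = 3: count[3] becomes 1
p_4 = 4: count[4] becomes 1
p_5 = 4: count[4] becomes 2
p_6 = 5: count[5] becomes 1
p_7 = 8: count[8] becomes 1
p_8 = 9: count[9] becomes 2
p_9 = 3: count[3] becomes 2
Degrees (1 + count): deg[1]=1+0=1, deg[2]=1+0=1, deg[3]=1+2=3, deg[4]=1+2=3, deg[5]=1+1=2, deg[6]=1+1=2, deg[7]=1+0=1, deg[8]=1+1=2, deg[9]=1+2=3, deg[10]=1+0=1, deg[11]=1+0=1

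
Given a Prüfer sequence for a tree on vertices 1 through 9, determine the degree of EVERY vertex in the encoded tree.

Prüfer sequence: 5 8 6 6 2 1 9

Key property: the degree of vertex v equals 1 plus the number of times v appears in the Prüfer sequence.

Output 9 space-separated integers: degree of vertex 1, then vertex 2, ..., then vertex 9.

Answer: 2 2 1 1 2 3 1 2 2

Derivation:
p_1 = 5: count[5] becomes 1
p_2 = 8: count[8] becomes 1
p_3 = 6: count[6] becomes 1
p_4 = 6: count[6] becomes 2
p_5 = 2: count[2] becomes 1
p_6 = 1: count[1] becomes 1
p_7 = 9: count[9] becomes 1
Degrees (1 + count): deg[1]=1+1=2, deg[2]=1+1=2, deg[3]=1+0=1, deg[4]=1+0=1, deg[5]=1+1=2, deg[6]=1+2=3, deg[7]=1+0=1, deg[8]=1+1=2, deg[9]=1+1=2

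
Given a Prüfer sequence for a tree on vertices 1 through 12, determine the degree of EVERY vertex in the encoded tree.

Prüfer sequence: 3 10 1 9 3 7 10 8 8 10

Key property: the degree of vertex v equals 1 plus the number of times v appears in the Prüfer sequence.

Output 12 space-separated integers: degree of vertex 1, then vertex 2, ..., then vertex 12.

p_1 = 3: count[3] becomes 1
p_2 = 10: count[10] becomes 1
p_3 = 1: count[1] becomes 1
p_4 = 9: count[9] becomes 1
p_5 = 3: count[3] becomes 2
p_6 = 7: count[7] becomes 1
p_7 = 10: count[10] becomes 2
p_8 = 8: count[8] becomes 1
p_9 = 8: count[8] becomes 2
p_10 = 10: count[10] becomes 3
Degrees (1 + count): deg[1]=1+1=2, deg[2]=1+0=1, deg[3]=1+2=3, deg[4]=1+0=1, deg[5]=1+0=1, deg[6]=1+0=1, deg[7]=1+1=2, deg[8]=1+2=3, deg[9]=1+1=2, deg[10]=1+3=4, deg[11]=1+0=1, deg[12]=1+0=1

Answer: 2 1 3 1 1 1 2 3 2 4 1 1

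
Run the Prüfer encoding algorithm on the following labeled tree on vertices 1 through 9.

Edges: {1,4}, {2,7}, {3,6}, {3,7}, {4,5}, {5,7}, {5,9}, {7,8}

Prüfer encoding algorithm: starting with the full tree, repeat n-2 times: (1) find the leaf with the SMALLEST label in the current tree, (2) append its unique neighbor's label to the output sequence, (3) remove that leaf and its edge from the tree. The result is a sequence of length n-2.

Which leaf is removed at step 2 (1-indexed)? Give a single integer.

Step 1: current leaves = {1,2,6,8,9}. Remove leaf 1 (neighbor: 4).
Step 2: current leaves = {2,4,6,8,9}. Remove leaf 2 (neighbor: 7).

Answer: 2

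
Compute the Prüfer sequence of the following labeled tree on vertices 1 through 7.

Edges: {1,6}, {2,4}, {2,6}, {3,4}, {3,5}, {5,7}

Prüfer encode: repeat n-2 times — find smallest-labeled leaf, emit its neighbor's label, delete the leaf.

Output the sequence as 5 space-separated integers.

Step 1: leaves = {1,7}. Remove smallest leaf 1, emit neighbor 6.
Step 2: leaves = {6,7}. Remove smallest leaf 6, emit neighbor 2.
Step 3: leaves = {2,7}. Remove smallest leaf 2, emit neighbor 4.
Step 4: leaves = {4,7}. Remove smallest leaf 4, emit neighbor 3.
Step 5: leaves = {3,7}. Remove smallest leaf 3, emit neighbor 5.
Done: 2 vertices remain (5, 7). Sequence = [6 2 4 3 5]

Answer: 6 2 4 3 5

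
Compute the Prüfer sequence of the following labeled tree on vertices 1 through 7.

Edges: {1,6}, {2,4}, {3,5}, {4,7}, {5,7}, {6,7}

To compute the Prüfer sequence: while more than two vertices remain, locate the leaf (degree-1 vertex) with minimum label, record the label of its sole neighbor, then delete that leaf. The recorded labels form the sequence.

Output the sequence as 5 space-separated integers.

Answer: 6 4 5 7 7

Derivation:
Step 1: leaves = {1,2,3}. Remove smallest leaf 1, emit neighbor 6.
Step 2: leaves = {2,3,6}. Remove smallest leaf 2, emit neighbor 4.
Step 3: leaves = {3,4,6}. Remove smallest leaf 3, emit neighbor 5.
Step 4: leaves = {4,5,6}. Remove smallest leaf 4, emit neighbor 7.
Step 5: leaves = {5,6}. Remove smallest leaf 5, emit neighbor 7.
Done: 2 vertices remain (6, 7). Sequence = [6 4 5 7 7]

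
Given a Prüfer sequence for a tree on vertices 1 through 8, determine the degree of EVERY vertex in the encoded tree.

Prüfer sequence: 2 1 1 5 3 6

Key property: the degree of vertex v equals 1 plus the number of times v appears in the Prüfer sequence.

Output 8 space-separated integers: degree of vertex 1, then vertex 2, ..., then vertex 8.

Answer: 3 2 2 1 2 2 1 1

Derivation:
p_1 = 2: count[2] becomes 1
p_2 = 1: count[1] becomes 1
p_3 = 1: count[1] becomes 2
p_4 = 5: count[5] becomes 1
p_5 = 3: count[3] becomes 1
p_6 = 6: count[6] becomes 1
Degrees (1 + count): deg[1]=1+2=3, deg[2]=1+1=2, deg[3]=1+1=2, deg[4]=1+0=1, deg[5]=1+1=2, deg[6]=1+1=2, deg[7]=1+0=1, deg[8]=1+0=1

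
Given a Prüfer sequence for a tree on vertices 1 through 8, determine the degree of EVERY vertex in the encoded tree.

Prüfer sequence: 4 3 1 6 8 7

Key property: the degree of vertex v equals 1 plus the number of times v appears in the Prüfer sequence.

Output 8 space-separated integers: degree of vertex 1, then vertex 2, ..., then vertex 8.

p_1 = 4: count[4] becomes 1
p_2 = 3: count[3] becomes 1
p_3 = 1: count[1] becomes 1
p_4 = 6: count[6] becomes 1
p_5 = 8: count[8] becomes 1
p_6 = 7: count[7] becomes 1
Degrees (1 + count): deg[1]=1+1=2, deg[2]=1+0=1, deg[3]=1+1=2, deg[4]=1+1=2, deg[5]=1+0=1, deg[6]=1+1=2, deg[7]=1+1=2, deg[8]=1+1=2

Answer: 2 1 2 2 1 2 2 2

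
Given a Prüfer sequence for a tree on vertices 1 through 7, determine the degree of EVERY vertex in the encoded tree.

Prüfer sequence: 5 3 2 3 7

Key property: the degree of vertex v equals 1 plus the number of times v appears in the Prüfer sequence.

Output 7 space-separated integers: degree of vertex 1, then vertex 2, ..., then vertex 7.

p_1 = 5: count[5] becomes 1
p_2 = 3: count[3] becomes 1
p_3 = 2: count[2] becomes 1
p_4 = 3: count[3] becomes 2
p_5 = 7: count[7] becomes 1
Degrees (1 + count): deg[1]=1+0=1, deg[2]=1+1=2, deg[3]=1+2=3, deg[4]=1+0=1, deg[5]=1+1=2, deg[6]=1+0=1, deg[7]=1+1=2

Answer: 1 2 3 1 2 1 2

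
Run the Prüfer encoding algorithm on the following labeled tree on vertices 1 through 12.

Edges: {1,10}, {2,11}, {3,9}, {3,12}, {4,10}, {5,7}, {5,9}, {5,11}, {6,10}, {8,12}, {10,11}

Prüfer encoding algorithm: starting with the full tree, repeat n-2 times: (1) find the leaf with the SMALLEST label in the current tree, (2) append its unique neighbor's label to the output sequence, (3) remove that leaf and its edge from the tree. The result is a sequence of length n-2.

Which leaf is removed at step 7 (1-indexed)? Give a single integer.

Step 1: current leaves = {1,2,4,6,7,8}. Remove leaf 1 (neighbor: 10).
Step 2: current leaves = {2,4,6,7,8}. Remove leaf 2 (neighbor: 11).
Step 3: current leaves = {4,6,7,8}. Remove leaf 4 (neighbor: 10).
Step 4: current leaves = {6,7,8}. Remove leaf 6 (neighbor: 10).
Step 5: current leaves = {7,8,10}. Remove leaf 7 (neighbor: 5).
Step 6: current leaves = {8,10}. Remove leaf 8 (neighbor: 12).
Step 7: current leaves = {10,12}. Remove leaf 10 (neighbor: 11).

Answer: 10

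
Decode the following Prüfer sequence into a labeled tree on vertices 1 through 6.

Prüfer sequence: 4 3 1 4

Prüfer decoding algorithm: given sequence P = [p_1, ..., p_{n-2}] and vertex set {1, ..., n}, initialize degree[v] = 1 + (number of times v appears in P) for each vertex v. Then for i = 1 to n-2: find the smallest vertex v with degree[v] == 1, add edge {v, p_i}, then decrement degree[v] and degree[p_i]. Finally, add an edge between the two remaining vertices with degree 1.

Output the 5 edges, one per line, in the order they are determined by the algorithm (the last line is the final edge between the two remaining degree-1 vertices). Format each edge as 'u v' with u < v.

Initial degrees: {1:2, 2:1, 3:2, 4:3, 5:1, 6:1}
Step 1: smallest deg-1 vertex = 2, p_1 = 4. Add edge {2,4}. Now deg[2]=0, deg[4]=2.
Step 2: smallest deg-1 vertex = 5, p_2 = 3. Add edge {3,5}. Now deg[5]=0, deg[3]=1.
Step 3: smallest deg-1 vertex = 3, p_3 = 1. Add edge {1,3}. Now deg[3]=0, deg[1]=1.
Step 4: smallest deg-1 vertex = 1, p_4 = 4. Add edge {1,4}. Now deg[1]=0, deg[4]=1.
Final: two remaining deg-1 vertices are 4, 6. Add edge {4,6}.

Answer: 2 4
3 5
1 3
1 4
4 6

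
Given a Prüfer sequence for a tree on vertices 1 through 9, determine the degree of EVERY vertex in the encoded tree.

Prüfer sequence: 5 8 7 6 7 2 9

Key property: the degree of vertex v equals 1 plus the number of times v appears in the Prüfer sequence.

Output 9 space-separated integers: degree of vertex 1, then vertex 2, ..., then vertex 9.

Answer: 1 2 1 1 2 2 3 2 2

Derivation:
p_1 = 5: count[5] becomes 1
p_2 = 8: count[8] becomes 1
p_3 = 7: count[7] becomes 1
p_4 = 6: count[6] becomes 1
p_5 = 7: count[7] becomes 2
p_6 = 2: count[2] becomes 1
p_7 = 9: count[9] becomes 1
Degrees (1 + count): deg[1]=1+0=1, deg[2]=1+1=2, deg[3]=1+0=1, deg[4]=1+0=1, deg[5]=1+1=2, deg[6]=1+1=2, deg[7]=1+2=3, deg[8]=1+1=2, deg[9]=1+1=2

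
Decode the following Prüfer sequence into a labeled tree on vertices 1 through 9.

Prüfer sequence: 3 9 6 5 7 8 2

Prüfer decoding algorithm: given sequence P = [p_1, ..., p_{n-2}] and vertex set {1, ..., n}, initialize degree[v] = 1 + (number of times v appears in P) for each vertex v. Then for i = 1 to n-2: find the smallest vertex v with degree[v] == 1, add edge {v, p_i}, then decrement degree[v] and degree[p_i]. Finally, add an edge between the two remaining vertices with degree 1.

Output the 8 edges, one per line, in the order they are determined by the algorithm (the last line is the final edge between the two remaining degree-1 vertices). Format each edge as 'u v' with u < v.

Initial degrees: {1:1, 2:2, 3:2, 4:1, 5:2, 6:2, 7:2, 8:2, 9:2}
Step 1: smallest deg-1 vertex = 1, p_1 = 3. Add edge {1,3}. Now deg[1]=0, deg[3]=1.
Step 2: smallest deg-1 vertex = 3, p_2 = 9. Add edge {3,9}. Now deg[3]=0, deg[9]=1.
Step 3: smallest deg-1 vertex = 4, p_3 = 6. Add edge {4,6}. Now deg[4]=0, deg[6]=1.
Step 4: smallest deg-1 vertex = 6, p_4 = 5. Add edge {5,6}. Now deg[6]=0, deg[5]=1.
Step 5: smallest deg-1 vertex = 5, p_5 = 7. Add edge {5,7}. Now deg[5]=0, deg[7]=1.
Step 6: smallest deg-1 vertex = 7, p_6 = 8. Add edge {7,8}. Now deg[7]=0, deg[8]=1.
Step 7: smallest deg-1 vertex = 8, p_7 = 2. Add edge {2,8}. Now deg[8]=0, deg[2]=1.
Final: two remaining deg-1 vertices are 2, 9. Add edge {2,9}.

Answer: 1 3
3 9
4 6
5 6
5 7
7 8
2 8
2 9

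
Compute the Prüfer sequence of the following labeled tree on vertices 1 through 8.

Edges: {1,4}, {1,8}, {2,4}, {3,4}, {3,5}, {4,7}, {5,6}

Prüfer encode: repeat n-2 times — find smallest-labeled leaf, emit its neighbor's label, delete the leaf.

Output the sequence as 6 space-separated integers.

Answer: 4 5 3 4 4 1

Derivation:
Step 1: leaves = {2,6,7,8}. Remove smallest leaf 2, emit neighbor 4.
Step 2: leaves = {6,7,8}. Remove smallest leaf 6, emit neighbor 5.
Step 3: leaves = {5,7,8}. Remove smallest leaf 5, emit neighbor 3.
Step 4: leaves = {3,7,8}. Remove smallest leaf 3, emit neighbor 4.
Step 5: leaves = {7,8}. Remove smallest leaf 7, emit neighbor 4.
Step 6: leaves = {4,8}. Remove smallest leaf 4, emit neighbor 1.
Done: 2 vertices remain (1, 8). Sequence = [4 5 3 4 4 1]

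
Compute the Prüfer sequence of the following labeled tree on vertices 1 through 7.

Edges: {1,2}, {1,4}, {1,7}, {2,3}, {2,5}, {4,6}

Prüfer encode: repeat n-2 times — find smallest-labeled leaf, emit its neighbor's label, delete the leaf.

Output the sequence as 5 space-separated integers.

Step 1: leaves = {3,5,6,7}. Remove smallest leaf 3, emit neighbor 2.
Step 2: leaves = {5,6,7}. Remove smallest leaf 5, emit neighbor 2.
Step 3: leaves = {2,6,7}. Remove smallest leaf 2, emit neighbor 1.
Step 4: leaves = {6,7}. Remove smallest leaf 6, emit neighbor 4.
Step 5: leaves = {4,7}. Remove smallest leaf 4, emit neighbor 1.
Done: 2 vertices remain (1, 7). Sequence = [2 2 1 4 1]

Answer: 2 2 1 4 1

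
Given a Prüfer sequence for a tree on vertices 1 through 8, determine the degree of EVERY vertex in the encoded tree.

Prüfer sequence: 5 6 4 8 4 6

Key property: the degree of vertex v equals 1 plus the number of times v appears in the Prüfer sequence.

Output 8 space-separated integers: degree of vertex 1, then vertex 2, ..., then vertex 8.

p_1 = 5: count[5] becomes 1
p_2 = 6: count[6] becomes 1
p_3 = 4: count[4] becomes 1
p_4 = 8: count[8] becomes 1
p_5 = 4: count[4] becomes 2
p_6 = 6: count[6] becomes 2
Degrees (1 + count): deg[1]=1+0=1, deg[2]=1+0=1, deg[3]=1+0=1, deg[4]=1+2=3, deg[5]=1+1=2, deg[6]=1+2=3, deg[7]=1+0=1, deg[8]=1+1=2

Answer: 1 1 1 3 2 3 1 2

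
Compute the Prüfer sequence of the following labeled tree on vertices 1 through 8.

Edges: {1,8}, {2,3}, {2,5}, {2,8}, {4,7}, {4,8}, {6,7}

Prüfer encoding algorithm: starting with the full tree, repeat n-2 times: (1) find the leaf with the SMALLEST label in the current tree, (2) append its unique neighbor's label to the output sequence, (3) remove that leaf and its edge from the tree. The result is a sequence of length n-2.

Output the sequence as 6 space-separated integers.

Answer: 8 2 2 8 7 4

Derivation:
Step 1: leaves = {1,3,5,6}. Remove smallest leaf 1, emit neighbor 8.
Step 2: leaves = {3,5,6}. Remove smallest leaf 3, emit neighbor 2.
Step 3: leaves = {5,6}. Remove smallest leaf 5, emit neighbor 2.
Step 4: leaves = {2,6}. Remove smallest leaf 2, emit neighbor 8.
Step 5: leaves = {6,8}. Remove smallest leaf 6, emit neighbor 7.
Step 6: leaves = {7,8}. Remove smallest leaf 7, emit neighbor 4.
Done: 2 vertices remain (4, 8). Sequence = [8 2 2 8 7 4]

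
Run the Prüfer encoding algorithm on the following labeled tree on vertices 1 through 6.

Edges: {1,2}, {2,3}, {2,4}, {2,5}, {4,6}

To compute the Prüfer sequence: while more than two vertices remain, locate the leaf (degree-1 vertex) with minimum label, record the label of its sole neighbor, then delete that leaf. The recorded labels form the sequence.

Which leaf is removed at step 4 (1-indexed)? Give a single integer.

Step 1: current leaves = {1,3,5,6}. Remove leaf 1 (neighbor: 2).
Step 2: current leaves = {3,5,6}. Remove leaf 3 (neighbor: 2).
Step 3: current leaves = {5,6}. Remove leaf 5 (neighbor: 2).
Step 4: current leaves = {2,6}. Remove leaf 2 (neighbor: 4).

Answer: 2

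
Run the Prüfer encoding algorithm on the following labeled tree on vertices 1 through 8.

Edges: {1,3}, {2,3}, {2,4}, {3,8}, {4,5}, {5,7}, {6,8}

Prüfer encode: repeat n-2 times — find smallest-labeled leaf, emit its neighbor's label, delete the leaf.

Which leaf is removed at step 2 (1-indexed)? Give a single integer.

Step 1: current leaves = {1,6,7}. Remove leaf 1 (neighbor: 3).
Step 2: current leaves = {6,7}. Remove leaf 6 (neighbor: 8).

Answer: 6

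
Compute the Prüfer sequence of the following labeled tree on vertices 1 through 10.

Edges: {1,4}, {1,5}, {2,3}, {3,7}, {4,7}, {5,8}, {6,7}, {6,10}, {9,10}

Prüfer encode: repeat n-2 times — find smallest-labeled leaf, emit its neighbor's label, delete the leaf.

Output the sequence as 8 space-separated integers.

Answer: 3 7 5 1 4 7 6 10

Derivation:
Step 1: leaves = {2,8,9}. Remove smallest leaf 2, emit neighbor 3.
Step 2: leaves = {3,8,9}. Remove smallest leaf 3, emit neighbor 7.
Step 3: leaves = {8,9}. Remove smallest leaf 8, emit neighbor 5.
Step 4: leaves = {5,9}. Remove smallest leaf 5, emit neighbor 1.
Step 5: leaves = {1,9}. Remove smallest leaf 1, emit neighbor 4.
Step 6: leaves = {4,9}. Remove smallest leaf 4, emit neighbor 7.
Step 7: leaves = {7,9}. Remove smallest leaf 7, emit neighbor 6.
Step 8: leaves = {6,9}. Remove smallest leaf 6, emit neighbor 10.
Done: 2 vertices remain (9, 10). Sequence = [3 7 5 1 4 7 6 10]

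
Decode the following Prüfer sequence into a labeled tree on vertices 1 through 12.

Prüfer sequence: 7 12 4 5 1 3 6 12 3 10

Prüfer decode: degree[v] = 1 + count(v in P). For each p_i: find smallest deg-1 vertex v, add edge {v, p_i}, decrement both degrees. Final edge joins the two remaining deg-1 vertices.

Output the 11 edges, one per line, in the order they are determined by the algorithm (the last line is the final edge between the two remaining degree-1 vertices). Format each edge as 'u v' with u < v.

Answer: 2 7
7 12
4 8
4 5
1 5
1 3
6 9
6 12
3 11
3 10
10 12

Derivation:
Initial degrees: {1:2, 2:1, 3:3, 4:2, 5:2, 6:2, 7:2, 8:1, 9:1, 10:2, 11:1, 12:3}
Step 1: smallest deg-1 vertex = 2, p_1 = 7. Add edge {2,7}. Now deg[2]=0, deg[7]=1.
Step 2: smallest deg-1 vertex = 7, p_2 = 12. Add edge {7,12}. Now deg[7]=0, deg[12]=2.
Step 3: smallest deg-1 vertex = 8, p_3 = 4. Add edge {4,8}. Now deg[8]=0, deg[4]=1.
Step 4: smallest deg-1 vertex = 4, p_4 = 5. Add edge {4,5}. Now deg[4]=0, deg[5]=1.
Step 5: smallest deg-1 vertex = 5, p_5 = 1. Add edge {1,5}. Now deg[5]=0, deg[1]=1.
Step 6: smallest deg-1 vertex = 1, p_6 = 3. Add edge {1,3}. Now deg[1]=0, deg[3]=2.
Step 7: smallest deg-1 vertex = 9, p_7 = 6. Add edge {6,9}. Now deg[9]=0, deg[6]=1.
Step 8: smallest deg-1 vertex = 6, p_8 = 12. Add edge {6,12}. Now deg[6]=0, deg[12]=1.
Step 9: smallest deg-1 vertex = 11, p_9 = 3. Add edge {3,11}. Now deg[11]=0, deg[3]=1.
Step 10: smallest deg-1 vertex = 3, p_10 = 10. Add edge {3,10}. Now deg[3]=0, deg[10]=1.
Final: two remaining deg-1 vertices are 10, 12. Add edge {10,12}.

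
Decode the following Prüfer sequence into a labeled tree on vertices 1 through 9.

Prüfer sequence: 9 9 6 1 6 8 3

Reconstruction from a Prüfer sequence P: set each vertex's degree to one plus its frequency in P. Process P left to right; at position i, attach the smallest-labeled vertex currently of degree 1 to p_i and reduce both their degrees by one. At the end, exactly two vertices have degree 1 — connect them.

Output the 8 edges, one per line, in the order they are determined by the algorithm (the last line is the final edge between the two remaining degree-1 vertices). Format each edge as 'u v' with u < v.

Initial degrees: {1:2, 2:1, 3:2, 4:1, 5:1, 6:3, 7:1, 8:2, 9:3}
Step 1: smallest deg-1 vertex = 2, p_1 = 9. Add edge {2,9}. Now deg[2]=0, deg[9]=2.
Step 2: smallest deg-1 vertex = 4, p_2 = 9. Add edge {4,9}. Now deg[4]=0, deg[9]=1.
Step 3: smallest deg-1 vertex = 5, p_3 = 6. Add edge {5,6}. Now deg[5]=0, deg[6]=2.
Step 4: smallest deg-1 vertex = 7, p_4 = 1. Add edge {1,7}. Now deg[7]=0, deg[1]=1.
Step 5: smallest deg-1 vertex = 1, p_5 = 6. Add edge {1,6}. Now deg[1]=0, deg[6]=1.
Step 6: smallest deg-1 vertex = 6, p_6 = 8. Add edge {6,8}. Now deg[6]=0, deg[8]=1.
Step 7: smallest deg-1 vertex = 8, p_7 = 3. Add edge {3,8}. Now deg[8]=0, deg[3]=1.
Final: two remaining deg-1 vertices are 3, 9. Add edge {3,9}.

Answer: 2 9
4 9
5 6
1 7
1 6
6 8
3 8
3 9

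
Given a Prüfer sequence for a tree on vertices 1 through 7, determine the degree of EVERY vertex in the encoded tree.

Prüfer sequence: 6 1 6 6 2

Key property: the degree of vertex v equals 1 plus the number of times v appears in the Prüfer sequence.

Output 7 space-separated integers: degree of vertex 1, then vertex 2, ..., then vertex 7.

Answer: 2 2 1 1 1 4 1

Derivation:
p_1 = 6: count[6] becomes 1
p_2 = 1: count[1] becomes 1
p_3 = 6: count[6] becomes 2
p_4 = 6: count[6] becomes 3
p_5 = 2: count[2] becomes 1
Degrees (1 + count): deg[1]=1+1=2, deg[2]=1+1=2, deg[3]=1+0=1, deg[4]=1+0=1, deg[5]=1+0=1, deg[6]=1+3=4, deg[7]=1+0=1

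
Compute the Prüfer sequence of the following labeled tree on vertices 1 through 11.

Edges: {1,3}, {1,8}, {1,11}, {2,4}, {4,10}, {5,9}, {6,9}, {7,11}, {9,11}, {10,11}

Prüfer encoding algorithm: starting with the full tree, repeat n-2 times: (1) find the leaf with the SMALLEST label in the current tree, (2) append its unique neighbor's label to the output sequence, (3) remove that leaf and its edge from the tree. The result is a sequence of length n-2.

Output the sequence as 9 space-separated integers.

Answer: 4 1 10 9 9 11 1 11 11

Derivation:
Step 1: leaves = {2,3,5,6,7,8}. Remove smallest leaf 2, emit neighbor 4.
Step 2: leaves = {3,4,5,6,7,8}. Remove smallest leaf 3, emit neighbor 1.
Step 3: leaves = {4,5,6,7,8}. Remove smallest leaf 4, emit neighbor 10.
Step 4: leaves = {5,6,7,8,10}. Remove smallest leaf 5, emit neighbor 9.
Step 5: leaves = {6,7,8,10}. Remove smallest leaf 6, emit neighbor 9.
Step 6: leaves = {7,8,9,10}. Remove smallest leaf 7, emit neighbor 11.
Step 7: leaves = {8,9,10}. Remove smallest leaf 8, emit neighbor 1.
Step 8: leaves = {1,9,10}. Remove smallest leaf 1, emit neighbor 11.
Step 9: leaves = {9,10}. Remove smallest leaf 9, emit neighbor 11.
Done: 2 vertices remain (10, 11). Sequence = [4 1 10 9 9 11 1 11 11]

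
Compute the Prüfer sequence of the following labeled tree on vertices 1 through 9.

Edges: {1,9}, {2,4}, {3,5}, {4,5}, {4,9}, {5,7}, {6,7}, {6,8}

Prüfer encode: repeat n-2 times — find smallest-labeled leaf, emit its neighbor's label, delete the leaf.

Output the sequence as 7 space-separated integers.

Answer: 9 4 5 6 7 5 4

Derivation:
Step 1: leaves = {1,2,3,8}. Remove smallest leaf 1, emit neighbor 9.
Step 2: leaves = {2,3,8,9}. Remove smallest leaf 2, emit neighbor 4.
Step 3: leaves = {3,8,9}. Remove smallest leaf 3, emit neighbor 5.
Step 4: leaves = {8,9}. Remove smallest leaf 8, emit neighbor 6.
Step 5: leaves = {6,9}. Remove smallest leaf 6, emit neighbor 7.
Step 6: leaves = {7,9}. Remove smallest leaf 7, emit neighbor 5.
Step 7: leaves = {5,9}. Remove smallest leaf 5, emit neighbor 4.
Done: 2 vertices remain (4, 9). Sequence = [9 4 5 6 7 5 4]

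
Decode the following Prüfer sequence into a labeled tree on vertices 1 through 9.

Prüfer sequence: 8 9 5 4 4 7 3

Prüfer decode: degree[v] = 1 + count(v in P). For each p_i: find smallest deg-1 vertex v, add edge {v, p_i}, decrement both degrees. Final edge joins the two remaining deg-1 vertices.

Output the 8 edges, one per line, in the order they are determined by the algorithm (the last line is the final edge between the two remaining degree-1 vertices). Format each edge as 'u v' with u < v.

Answer: 1 8
2 9
5 6
4 5
4 8
4 7
3 7
3 9

Derivation:
Initial degrees: {1:1, 2:1, 3:2, 4:3, 5:2, 6:1, 7:2, 8:2, 9:2}
Step 1: smallest deg-1 vertex = 1, p_1 = 8. Add edge {1,8}. Now deg[1]=0, deg[8]=1.
Step 2: smallest deg-1 vertex = 2, p_2 = 9. Add edge {2,9}. Now deg[2]=0, deg[9]=1.
Step 3: smallest deg-1 vertex = 6, p_3 = 5. Add edge {5,6}. Now deg[6]=0, deg[5]=1.
Step 4: smallest deg-1 vertex = 5, p_4 = 4. Add edge {4,5}. Now deg[5]=0, deg[4]=2.
Step 5: smallest deg-1 vertex = 8, p_5 = 4. Add edge {4,8}. Now deg[8]=0, deg[4]=1.
Step 6: smallest deg-1 vertex = 4, p_6 = 7. Add edge {4,7}. Now deg[4]=0, deg[7]=1.
Step 7: smallest deg-1 vertex = 7, p_7 = 3. Add edge {3,7}. Now deg[7]=0, deg[3]=1.
Final: two remaining deg-1 vertices are 3, 9. Add edge {3,9}.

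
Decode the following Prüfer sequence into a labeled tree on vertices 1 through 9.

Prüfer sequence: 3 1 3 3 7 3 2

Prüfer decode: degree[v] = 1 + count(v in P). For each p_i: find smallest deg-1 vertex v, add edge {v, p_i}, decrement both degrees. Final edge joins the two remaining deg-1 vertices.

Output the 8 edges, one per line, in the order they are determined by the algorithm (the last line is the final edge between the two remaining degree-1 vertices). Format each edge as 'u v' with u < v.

Initial degrees: {1:2, 2:2, 3:5, 4:1, 5:1, 6:1, 7:2, 8:1, 9:1}
Step 1: smallest deg-1 vertex = 4, p_1 = 3. Add edge {3,4}. Now deg[4]=0, deg[3]=4.
Step 2: smallest deg-1 vertex = 5, p_2 = 1. Add edge {1,5}. Now deg[5]=0, deg[1]=1.
Step 3: smallest deg-1 vertex = 1, p_3 = 3. Add edge {1,3}. Now deg[1]=0, deg[3]=3.
Step 4: smallest deg-1 vertex = 6, p_4 = 3. Add edge {3,6}. Now deg[6]=0, deg[3]=2.
Step 5: smallest deg-1 vertex = 8, p_5 = 7. Add edge {7,8}. Now deg[8]=0, deg[7]=1.
Step 6: smallest deg-1 vertex = 7, p_6 = 3. Add edge {3,7}. Now deg[7]=0, deg[3]=1.
Step 7: smallest deg-1 vertex = 3, p_7 = 2. Add edge {2,3}. Now deg[3]=0, deg[2]=1.
Final: two remaining deg-1 vertices are 2, 9. Add edge {2,9}.

Answer: 3 4
1 5
1 3
3 6
7 8
3 7
2 3
2 9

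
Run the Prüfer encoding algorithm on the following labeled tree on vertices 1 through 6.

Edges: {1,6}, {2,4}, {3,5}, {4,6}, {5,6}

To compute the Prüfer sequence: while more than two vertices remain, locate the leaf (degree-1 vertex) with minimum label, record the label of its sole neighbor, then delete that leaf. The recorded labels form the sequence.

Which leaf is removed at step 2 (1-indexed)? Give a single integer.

Answer: 2

Derivation:
Step 1: current leaves = {1,2,3}. Remove leaf 1 (neighbor: 6).
Step 2: current leaves = {2,3}. Remove leaf 2 (neighbor: 4).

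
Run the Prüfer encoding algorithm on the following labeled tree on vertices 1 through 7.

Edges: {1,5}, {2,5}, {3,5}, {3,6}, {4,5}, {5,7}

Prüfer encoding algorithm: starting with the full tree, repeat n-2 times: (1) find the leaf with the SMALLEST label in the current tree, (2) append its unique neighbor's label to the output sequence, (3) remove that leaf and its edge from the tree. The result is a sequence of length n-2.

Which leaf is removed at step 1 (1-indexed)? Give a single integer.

Answer: 1

Derivation:
Step 1: current leaves = {1,2,4,6,7}. Remove leaf 1 (neighbor: 5).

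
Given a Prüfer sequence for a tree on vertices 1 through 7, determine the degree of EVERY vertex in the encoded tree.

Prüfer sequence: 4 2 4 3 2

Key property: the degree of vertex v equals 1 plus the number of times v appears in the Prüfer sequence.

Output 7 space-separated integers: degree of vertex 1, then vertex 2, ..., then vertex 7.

p_1 = 4: count[4] becomes 1
p_2 = 2: count[2] becomes 1
p_3 = 4: count[4] becomes 2
p_4 = 3: count[3] becomes 1
p_5 = 2: count[2] becomes 2
Degrees (1 + count): deg[1]=1+0=1, deg[2]=1+2=3, deg[3]=1+1=2, deg[4]=1+2=3, deg[5]=1+0=1, deg[6]=1+0=1, deg[7]=1+0=1

Answer: 1 3 2 3 1 1 1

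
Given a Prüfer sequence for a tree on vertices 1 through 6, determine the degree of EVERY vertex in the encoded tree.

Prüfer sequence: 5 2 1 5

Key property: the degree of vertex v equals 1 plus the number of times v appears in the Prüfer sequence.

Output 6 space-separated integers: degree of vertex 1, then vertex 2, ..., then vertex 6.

Answer: 2 2 1 1 3 1

Derivation:
p_1 = 5: count[5] becomes 1
p_2 = 2: count[2] becomes 1
p_3 = 1: count[1] becomes 1
p_4 = 5: count[5] becomes 2
Degrees (1 + count): deg[1]=1+1=2, deg[2]=1+1=2, deg[3]=1+0=1, deg[4]=1+0=1, deg[5]=1+2=3, deg[6]=1+0=1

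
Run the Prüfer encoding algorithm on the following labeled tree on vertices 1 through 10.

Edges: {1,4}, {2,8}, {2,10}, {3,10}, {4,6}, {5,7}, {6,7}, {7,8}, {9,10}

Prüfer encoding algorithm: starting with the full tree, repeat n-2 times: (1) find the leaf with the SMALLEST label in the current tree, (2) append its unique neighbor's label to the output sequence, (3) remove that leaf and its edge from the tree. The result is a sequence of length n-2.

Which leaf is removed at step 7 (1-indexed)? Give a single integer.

Step 1: current leaves = {1,3,5,9}. Remove leaf 1 (neighbor: 4).
Step 2: current leaves = {3,4,5,9}. Remove leaf 3 (neighbor: 10).
Step 3: current leaves = {4,5,9}. Remove leaf 4 (neighbor: 6).
Step 4: current leaves = {5,6,9}. Remove leaf 5 (neighbor: 7).
Step 5: current leaves = {6,9}. Remove leaf 6 (neighbor: 7).
Step 6: current leaves = {7,9}. Remove leaf 7 (neighbor: 8).
Step 7: current leaves = {8,9}. Remove leaf 8 (neighbor: 2).

Answer: 8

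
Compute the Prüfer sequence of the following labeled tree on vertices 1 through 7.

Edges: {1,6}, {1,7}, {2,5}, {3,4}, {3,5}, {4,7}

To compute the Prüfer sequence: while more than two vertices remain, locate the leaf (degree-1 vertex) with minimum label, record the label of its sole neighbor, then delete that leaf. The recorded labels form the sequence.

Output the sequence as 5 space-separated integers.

Answer: 5 3 4 7 1

Derivation:
Step 1: leaves = {2,6}. Remove smallest leaf 2, emit neighbor 5.
Step 2: leaves = {5,6}. Remove smallest leaf 5, emit neighbor 3.
Step 3: leaves = {3,6}. Remove smallest leaf 3, emit neighbor 4.
Step 4: leaves = {4,6}. Remove smallest leaf 4, emit neighbor 7.
Step 5: leaves = {6,7}. Remove smallest leaf 6, emit neighbor 1.
Done: 2 vertices remain (1, 7). Sequence = [5 3 4 7 1]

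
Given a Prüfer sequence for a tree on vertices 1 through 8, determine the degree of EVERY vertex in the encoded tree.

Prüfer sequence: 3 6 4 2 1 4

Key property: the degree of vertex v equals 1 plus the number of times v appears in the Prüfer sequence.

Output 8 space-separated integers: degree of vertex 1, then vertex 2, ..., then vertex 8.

p_1 = 3: count[3] becomes 1
p_2 = 6: count[6] becomes 1
p_3 = 4: count[4] becomes 1
p_4 = 2: count[2] becomes 1
p_5 = 1: count[1] becomes 1
p_6 = 4: count[4] becomes 2
Degrees (1 + count): deg[1]=1+1=2, deg[2]=1+1=2, deg[3]=1+1=2, deg[4]=1+2=3, deg[5]=1+0=1, deg[6]=1+1=2, deg[7]=1+0=1, deg[8]=1+0=1

Answer: 2 2 2 3 1 2 1 1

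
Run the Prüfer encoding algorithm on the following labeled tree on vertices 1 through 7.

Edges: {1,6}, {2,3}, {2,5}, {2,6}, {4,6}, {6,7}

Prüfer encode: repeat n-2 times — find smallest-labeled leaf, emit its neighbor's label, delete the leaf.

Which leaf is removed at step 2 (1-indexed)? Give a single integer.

Answer: 3

Derivation:
Step 1: current leaves = {1,3,4,5,7}. Remove leaf 1 (neighbor: 6).
Step 2: current leaves = {3,4,5,7}. Remove leaf 3 (neighbor: 2).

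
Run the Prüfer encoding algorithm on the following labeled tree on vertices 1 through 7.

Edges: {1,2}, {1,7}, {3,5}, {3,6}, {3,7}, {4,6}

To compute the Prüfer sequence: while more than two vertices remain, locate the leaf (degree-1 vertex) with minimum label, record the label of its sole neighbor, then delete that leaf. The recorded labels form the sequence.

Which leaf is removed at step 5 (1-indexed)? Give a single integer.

Step 1: current leaves = {2,4,5}. Remove leaf 2 (neighbor: 1).
Step 2: current leaves = {1,4,5}. Remove leaf 1 (neighbor: 7).
Step 3: current leaves = {4,5,7}. Remove leaf 4 (neighbor: 6).
Step 4: current leaves = {5,6,7}. Remove leaf 5 (neighbor: 3).
Step 5: current leaves = {6,7}. Remove leaf 6 (neighbor: 3).

Answer: 6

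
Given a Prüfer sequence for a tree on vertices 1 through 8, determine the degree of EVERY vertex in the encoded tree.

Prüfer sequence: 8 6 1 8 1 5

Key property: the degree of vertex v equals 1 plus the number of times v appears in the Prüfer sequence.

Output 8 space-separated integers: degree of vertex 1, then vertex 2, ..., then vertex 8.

Answer: 3 1 1 1 2 2 1 3

Derivation:
p_1 = 8: count[8] becomes 1
p_2 = 6: count[6] becomes 1
p_3 = 1: count[1] becomes 1
p_4 = 8: count[8] becomes 2
p_5 = 1: count[1] becomes 2
p_6 = 5: count[5] becomes 1
Degrees (1 + count): deg[1]=1+2=3, deg[2]=1+0=1, deg[3]=1+0=1, deg[4]=1+0=1, deg[5]=1+1=2, deg[6]=1+1=2, deg[7]=1+0=1, deg[8]=1+2=3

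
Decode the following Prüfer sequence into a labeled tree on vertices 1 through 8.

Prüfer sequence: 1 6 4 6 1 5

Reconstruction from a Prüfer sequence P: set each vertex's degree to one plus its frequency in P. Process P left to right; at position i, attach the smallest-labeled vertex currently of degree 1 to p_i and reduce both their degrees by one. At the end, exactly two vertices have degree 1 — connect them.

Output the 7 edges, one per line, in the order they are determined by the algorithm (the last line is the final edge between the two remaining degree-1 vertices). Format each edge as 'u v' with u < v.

Initial degrees: {1:3, 2:1, 3:1, 4:2, 5:2, 6:3, 7:1, 8:1}
Step 1: smallest deg-1 vertex = 2, p_1 = 1. Add edge {1,2}. Now deg[2]=0, deg[1]=2.
Step 2: smallest deg-1 vertex = 3, p_2 = 6. Add edge {3,6}. Now deg[3]=0, deg[6]=2.
Step 3: smallest deg-1 vertex = 7, p_3 = 4. Add edge {4,7}. Now deg[7]=0, deg[4]=1.
Step 4: smallest deg-1 vertex = 4, p_4 = 6. Add edge {4,6}. Now deg[4]=0, deg[6]=1.
Step 5: smallest deg-1 vertex = 6, p_5 = 1. Add edge {1,6}. Now deg[6]=0, deg[1]=1.
Step 6: smallest deg-1 vertex = 1, p_6 = 5. Add edge {1,5}. Now deg[1]=0, deg[5]=1.
Final: two remaining deg-1 vertices are 5, 8. Add edge {5,8}.

Answer: 1 2
3 6
4 7
4 6
1 6
1 5
5 8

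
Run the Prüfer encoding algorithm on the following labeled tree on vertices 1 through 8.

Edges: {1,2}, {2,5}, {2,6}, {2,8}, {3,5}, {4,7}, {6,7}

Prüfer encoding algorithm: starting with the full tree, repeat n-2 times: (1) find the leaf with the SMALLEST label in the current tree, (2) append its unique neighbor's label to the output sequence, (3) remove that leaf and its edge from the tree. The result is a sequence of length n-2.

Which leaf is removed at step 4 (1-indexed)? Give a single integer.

Step 1: current leaves = {1,3,4,8}. Remove leaf 1 (neighbor: 2).
Step 2: current leaves = {3,4,8}. Remove leaf 3 (neighbor: 5).
Step 3: current leaves = {4,5,8}. Remove leaf 4 (neighbor: 7).
Step 4: current leaves = {5,7,8}. Remove leaf 5 (neighbor: 2).

Answer: 5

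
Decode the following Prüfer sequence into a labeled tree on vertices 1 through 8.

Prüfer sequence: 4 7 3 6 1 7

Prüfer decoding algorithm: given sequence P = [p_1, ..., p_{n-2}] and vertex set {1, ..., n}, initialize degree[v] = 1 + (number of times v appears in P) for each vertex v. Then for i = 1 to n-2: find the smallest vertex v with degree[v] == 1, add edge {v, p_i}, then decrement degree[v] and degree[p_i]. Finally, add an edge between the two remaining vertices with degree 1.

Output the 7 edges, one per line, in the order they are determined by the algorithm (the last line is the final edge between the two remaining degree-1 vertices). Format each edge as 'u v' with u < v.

Initial degrees: {1:2, 2:1, 3:2, 4:2, 5:1, 6:2, 7:3, 8:1}
Step 1: smallest deg-1 vertex = 2, p_1 = 4. Add edge {2,4}. Now deg[2]=0, deg[4]=1.
Step 2: smallest deg-1 vertex = 4, p_2 = 7. Add edge {4,7}. Now deg[4]=0, deg[7]=2.
Step 3: smallest deg-1 vertex = 5, p_3 = 3. Add edge {3,5}. Now deg[5]=0, deg[3]=1.
Step 4: smallest deg-1 vertex = 3, p_4 = 6. Add edge {3,6}. Now deg[3]=0, deg[6]=1.
Step 5: smallest deg-1 vertex = 6, p_5 = 1. Add edge {1,6}. Now deg[6]=0, deg[1]=1.
Step 6: smallest deg-1 vertex = 1, p_6 = 7. Add edge {1,7}. Now deg[1]=0, deg[7]=1.
Final: two remaining deg-1 vertices are 7, 8. Add edge {7,8}.

Answer: 2 4
4 7
3 5
3 6
1 6
1 7
7 8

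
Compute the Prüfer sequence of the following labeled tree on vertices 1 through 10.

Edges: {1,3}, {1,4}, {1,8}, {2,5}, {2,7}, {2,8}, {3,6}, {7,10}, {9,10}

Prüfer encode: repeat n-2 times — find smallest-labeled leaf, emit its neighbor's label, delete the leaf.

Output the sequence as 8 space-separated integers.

Answer: 1 2 3 1 8 2 7 10

Derivation:
Step 1: leaves = {4,5,6,9}. Remove smallest leaf 4, emit neighbor 1.
Step 2: leaves = {5,6,9}. Remove smallest leaf 5, emit neighbor 2.
Step 3: leaves = {6,9}. Remove smallest leaf 6, emit neighbor 3.
Step 4: leaves = {3,9}. Remove smallest leaf 3, emit neighbor 1.
Step 5: leaves = {1,9}. Remove smallest leaf 1, emit neighbor 8.
Step 6: leaves = {8,9}. Remove smallest leaf 8, emit neighbor 2.
Step 7: leaves = {2,9}. Remove smallest leaf 2, emit neighbor 7.
Step 8: leaves = {7,9}. Remove smallest leaf 7, emit neighbor 10.
Done: 2 vertices remain (9, 10). Sequence = [1 2 3 1 8 2 7 10]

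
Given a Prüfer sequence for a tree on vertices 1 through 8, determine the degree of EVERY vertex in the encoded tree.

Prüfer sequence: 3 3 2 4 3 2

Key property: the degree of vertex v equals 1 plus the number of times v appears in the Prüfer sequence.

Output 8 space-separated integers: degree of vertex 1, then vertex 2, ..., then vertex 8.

p_1 = 3: count[3] becomes 1
p_2 = 3: count[3] becomes 2
p_3 = 2: count[2] becomes 1
p_4 = 4: count[4] becomes 1
p_5 = 3: count[3] becomes 3
p_6 = 2: count[2] becomes 2
Degrees (1 + count): deg[1]=1+0=1, deg[2]=1+2=3, deg[3]=1+3=4, deg[4]=1+1=2, deg[5]=1+0=1, deg[6]=1+0=1, deg[7]=1+0=1, deg[8]=1+0=1

Answer: 1 3 4 2 1 1 1 1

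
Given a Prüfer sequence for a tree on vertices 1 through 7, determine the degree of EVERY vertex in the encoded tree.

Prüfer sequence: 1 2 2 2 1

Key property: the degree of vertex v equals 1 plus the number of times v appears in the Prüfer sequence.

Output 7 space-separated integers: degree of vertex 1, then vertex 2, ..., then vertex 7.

Answer: 3 4 1 1 1 1 1

Derivation:
p_1 = 1: count[1] becomes 1
p_2 = 2: count[2] becomes 1
p_3 = 2: count[2] becomes 2
p_4 = 2: count[2] becomes 3
p_5 = 1: count[1] becomes 2
Degrees (1 + count): deg[1]=1+2=3, deg[2]=1+3=4, deg[3]=1+0=1, deg[4]=1+0=1, deg[5]=1+0=1, deg[6]=1+0=1, deg[7]=1+0=1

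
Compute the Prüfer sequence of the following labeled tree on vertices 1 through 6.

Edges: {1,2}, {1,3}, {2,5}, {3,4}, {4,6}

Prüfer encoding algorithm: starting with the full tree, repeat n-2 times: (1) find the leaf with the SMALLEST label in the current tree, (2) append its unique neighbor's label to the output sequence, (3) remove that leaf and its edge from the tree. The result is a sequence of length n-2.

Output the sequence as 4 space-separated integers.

Answer: 2 1 3 4

Derivation:
Step 1: leaves = {5,6}. Remove smallest leaf 5, emit neighbor 2.
Step 2: leaves = {2,6}. Remove smallest leaf 2, emit neighbor 1.
Step 3: leaves = {1,6}. Remove smallest leaf 1, emit neighbor 3.
Step 4: leaves = {3,6}. Remove smallest leaf 3, emit neighbor 4.
Done: 2 vertices remain (4, 6). Sequence = [2 1 3 4]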